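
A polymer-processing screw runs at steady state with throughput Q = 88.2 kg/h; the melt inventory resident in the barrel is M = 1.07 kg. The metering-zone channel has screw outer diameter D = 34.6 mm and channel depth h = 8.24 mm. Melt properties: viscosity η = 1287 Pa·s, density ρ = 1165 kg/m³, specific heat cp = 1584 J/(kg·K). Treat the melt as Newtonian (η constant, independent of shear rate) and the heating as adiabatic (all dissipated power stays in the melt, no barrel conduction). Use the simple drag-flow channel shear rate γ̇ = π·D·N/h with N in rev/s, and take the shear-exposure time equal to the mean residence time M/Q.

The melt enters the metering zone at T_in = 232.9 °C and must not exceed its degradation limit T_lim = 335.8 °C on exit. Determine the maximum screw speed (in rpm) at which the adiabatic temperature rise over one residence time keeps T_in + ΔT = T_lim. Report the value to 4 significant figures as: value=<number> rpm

value=264.4 rpm

Convert throughput: Q = 88.2 kg/h = 88.2/3600 = 0.0245 kg/s
t_res = M / Q_s = 1.07 ÷ 0.0245 = 43.6735 s
Geometry in SI: D = 34.6 mm → 0.0346 m, h = 8.24 mm → 0.00824 m
ΔT_a = T_lim − T_in = 335.8 − 232.9 = 102.9 K
γ̇_max² = ΔT_a·ρ·cp/(η·t_res) = 102.9·1165·1584/(1287·43.6735) = 3378.32 s⁻²
Take the square root: γ̇_max = √(3378.32) = 58.1233 s⁻¹
N_max = γ̇_max·h / (π·D) = 58.1233 · 0.00824 / (π · 0.0346) = 4.40607 rev/s = 264.364 rpm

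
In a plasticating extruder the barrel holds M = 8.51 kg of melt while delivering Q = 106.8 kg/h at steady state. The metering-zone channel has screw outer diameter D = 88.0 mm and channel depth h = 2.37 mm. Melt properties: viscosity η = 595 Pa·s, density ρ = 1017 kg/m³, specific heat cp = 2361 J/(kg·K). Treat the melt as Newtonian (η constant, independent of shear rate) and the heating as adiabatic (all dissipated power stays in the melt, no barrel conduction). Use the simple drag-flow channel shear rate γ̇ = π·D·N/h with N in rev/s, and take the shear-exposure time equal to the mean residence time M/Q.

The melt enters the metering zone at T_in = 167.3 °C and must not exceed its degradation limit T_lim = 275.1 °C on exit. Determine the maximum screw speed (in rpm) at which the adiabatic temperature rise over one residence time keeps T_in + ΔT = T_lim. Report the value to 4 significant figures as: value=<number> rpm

value=20.03 rpm

Q_s = Q / 3600 = 106.8 / 3600 = 0.0296667 kg/s
Mean residence time: t_res = M/Q_s = 8.51 kg / 0.0296667 kg/s = 286.854 s
D = 88.0 mm = 0.088 m;  h = 2.37 mm = 0.00237 m
ΔT_a = T_lim − T_in = 275.1 °C − 167.3 °C = 107.8 K
γ̇_max² = ΔT_a·ρ·cp / (η·t_res) = [107.8 × 1017 × 2361] / [595 × 286.854] = 1516.55 s⁻²
γ̇_max = √1516.55 = 38.943 s⁻¹
N_max = γ̇_max·h / (π·D) = 38.943 · 0.00237 / (π · 0.088) = 0.333845 rev/s = 20.0307 rpm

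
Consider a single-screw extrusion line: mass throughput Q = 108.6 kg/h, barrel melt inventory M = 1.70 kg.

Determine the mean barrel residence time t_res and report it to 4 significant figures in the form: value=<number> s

Throughput in SI: Q_s = 108.6 kg/h ÷ 3600 s/h = 0.0301667 kg/s
Mean residence time: t_res = M/Q_s = 1.70 kg / 0.0301667 kg/s = 56.3536 s

value=56.35 s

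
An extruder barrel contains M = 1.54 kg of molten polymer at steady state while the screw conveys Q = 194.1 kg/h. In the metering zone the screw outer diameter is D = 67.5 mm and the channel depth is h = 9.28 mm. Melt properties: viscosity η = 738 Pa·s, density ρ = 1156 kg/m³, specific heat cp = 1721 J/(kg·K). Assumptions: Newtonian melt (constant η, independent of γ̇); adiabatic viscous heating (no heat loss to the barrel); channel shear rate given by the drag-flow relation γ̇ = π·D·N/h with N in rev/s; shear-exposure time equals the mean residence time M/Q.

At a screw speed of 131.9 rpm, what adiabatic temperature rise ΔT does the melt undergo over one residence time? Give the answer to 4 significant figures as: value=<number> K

value=26.74 K

Throughput in SI: Q_s = 194.1 kg/h ÷ 3600 s/h = 0.0539167 kg/s
t_res = M / Q_s = 1.54 ÷ 0.0539167 = 28.5626 s
Convert to SI: D = 0.0675 m, h = 0.00928 m, N = 131.9/60 = 2.19833 rev/s
Shear rate: γ̇ = πDN/h = π·0.0675·2.19833/0.00928 = 50.2342 s⁻¹
ΔT = η·γ̇²·t_res / (ρ·cp) = 738 · (50.2342)² · 28.5626 / (1156 · 1721) = 26.7371 K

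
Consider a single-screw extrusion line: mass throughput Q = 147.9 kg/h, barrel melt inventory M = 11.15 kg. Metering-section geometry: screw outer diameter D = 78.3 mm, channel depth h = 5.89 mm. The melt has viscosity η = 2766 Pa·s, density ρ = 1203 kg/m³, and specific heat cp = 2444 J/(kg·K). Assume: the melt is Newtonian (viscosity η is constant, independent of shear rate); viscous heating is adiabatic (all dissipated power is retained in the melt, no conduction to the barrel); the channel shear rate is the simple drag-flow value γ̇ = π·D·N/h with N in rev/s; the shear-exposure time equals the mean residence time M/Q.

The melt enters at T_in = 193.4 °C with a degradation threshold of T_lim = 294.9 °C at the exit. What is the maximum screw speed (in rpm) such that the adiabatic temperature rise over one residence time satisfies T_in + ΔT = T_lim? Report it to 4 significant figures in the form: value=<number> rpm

Throughput in SI: Q_s = 147.9 kg/h ÷ 3600 s/h = 0.0410833 kg/s
Mean residence time: t_res = M/Q_s = 11.15 kg / 0.0410833 kg/s = 271.4 s
Convert to metres: D = 0.0783 m, h = 0.00589 m
ΔT_a = T_lim − T_in = 294.9 °C − 193.4 °C = 101.5 K
Invert ΔT = ηγ̇²t_res/(ρcp) for γ̇: γ̇_max² = ΔT_a ρ cp / (η t_res) = 101.5·1203·2444 / (2766·271.4) = 397.531 s⁻²
γ̇_max = sqrt(397.531) = 19.9382 s⁻¹
N_max = γ̇_max h / (πD) = 19.9382·0.00589/(π·0.0783) = 0.477408 rev/s → ×60 = 28.6445 rpm

value=28.64 rpm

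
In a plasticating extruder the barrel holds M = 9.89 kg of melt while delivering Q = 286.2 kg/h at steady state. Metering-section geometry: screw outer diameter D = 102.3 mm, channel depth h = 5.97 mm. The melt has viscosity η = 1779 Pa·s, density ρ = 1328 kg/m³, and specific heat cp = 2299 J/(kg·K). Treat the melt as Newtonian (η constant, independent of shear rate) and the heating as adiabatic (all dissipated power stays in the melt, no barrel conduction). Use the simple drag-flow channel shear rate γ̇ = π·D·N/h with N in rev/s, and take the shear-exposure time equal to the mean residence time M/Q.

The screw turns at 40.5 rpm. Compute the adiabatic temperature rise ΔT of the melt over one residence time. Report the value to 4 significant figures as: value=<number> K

value=95.71 K

Throughput in SI: Q_s = 286.2 kg/h ÷ 3600 s/h = 0.0795 kg/s
t_res = M / Q_s = 9.89 ÷ 0.0795 = 124.403 s
D = 102.3 mm = 0.1023 m;  h = 5.97 mm = 0.00597 m;  N = 40.5 rpm / 60 = 0.675 rev/s
γ̇ = π·D·N / h = π · 0.1023 · 0.675 / 0.00597 = 36.3375 s⁻¹
ΔT = η·γ̇²·t_res / (ρ·cp) = 1779 · (36.3375)² · 124.403 / (1328 · 2299) = 95.7145 K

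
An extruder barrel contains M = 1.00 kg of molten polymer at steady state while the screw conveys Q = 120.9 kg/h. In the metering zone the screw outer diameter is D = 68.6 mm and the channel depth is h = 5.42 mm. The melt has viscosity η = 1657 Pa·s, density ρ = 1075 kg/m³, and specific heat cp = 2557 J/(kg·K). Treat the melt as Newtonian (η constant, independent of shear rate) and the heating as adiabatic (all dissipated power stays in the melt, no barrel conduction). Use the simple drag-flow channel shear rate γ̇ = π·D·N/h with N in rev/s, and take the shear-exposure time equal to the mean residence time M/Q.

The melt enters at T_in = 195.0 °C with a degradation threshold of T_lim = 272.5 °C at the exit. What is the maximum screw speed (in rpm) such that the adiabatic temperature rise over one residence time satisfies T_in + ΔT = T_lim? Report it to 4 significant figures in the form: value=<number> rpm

Convert throughput: Q = 120.9 kg/h = 120.9/3600 = 0.0335833 kg/s
t_res = M / Q_s = 1.00 / 0.0335833 = 29.7767 s
Geometry in SI: D = 68.6 mm → 0.0686 m, h = 5.42 mm → 0.00542 m
ΔT_a = T_lim − T_in = 272.5 − 195.0 = 77.5 K
Invert ΔT = ηγ̇²t_res/(ρcp) for γ̇: γ̇_max² = ΔT_a ρ cp / (η t_res) = 77.5·1075·2557 / (1657·29.7767) = 4317.6 s⁻²
γ̇_max = √4317.6 = 65.7084 s⁻¹
N_max = γ̇_max h / (πD) = 65.7084·0.00542/(π·0.0686) = 1.65252 rev/s → ×60 = 99.1511 rpm

value=99.15 rpm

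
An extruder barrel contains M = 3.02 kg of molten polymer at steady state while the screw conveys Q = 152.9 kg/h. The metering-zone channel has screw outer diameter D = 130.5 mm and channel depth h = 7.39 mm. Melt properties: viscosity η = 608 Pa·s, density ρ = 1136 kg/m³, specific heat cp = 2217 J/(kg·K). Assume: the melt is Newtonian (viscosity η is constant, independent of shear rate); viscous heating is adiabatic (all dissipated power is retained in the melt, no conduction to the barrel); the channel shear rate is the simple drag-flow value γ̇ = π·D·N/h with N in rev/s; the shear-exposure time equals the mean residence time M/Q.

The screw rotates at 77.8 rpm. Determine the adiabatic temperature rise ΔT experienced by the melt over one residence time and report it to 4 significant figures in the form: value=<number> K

value=88.83 K

Convert throughput: Q = 152.9 kg/h = 152.9/3600 = 0.0424722 kg/s
t_res = M / Q_s = 3.02 ÷ 0.0424722 = 71.1053 s
Convert to SI: D = 0.1305 m, h = 0.00739 m, N = 77.8/60 = 1.29667 rev/s
Shear rate: γ̇ = πDN/h = π·0.1305·1.29667/0.00739 = 71.9357 s⁻¹
ΔT = η·γ̇²·t_res/(ρ·cp) = [608 × 71.9357² × 71.1053] / [1136 × 2217] = 88.828 K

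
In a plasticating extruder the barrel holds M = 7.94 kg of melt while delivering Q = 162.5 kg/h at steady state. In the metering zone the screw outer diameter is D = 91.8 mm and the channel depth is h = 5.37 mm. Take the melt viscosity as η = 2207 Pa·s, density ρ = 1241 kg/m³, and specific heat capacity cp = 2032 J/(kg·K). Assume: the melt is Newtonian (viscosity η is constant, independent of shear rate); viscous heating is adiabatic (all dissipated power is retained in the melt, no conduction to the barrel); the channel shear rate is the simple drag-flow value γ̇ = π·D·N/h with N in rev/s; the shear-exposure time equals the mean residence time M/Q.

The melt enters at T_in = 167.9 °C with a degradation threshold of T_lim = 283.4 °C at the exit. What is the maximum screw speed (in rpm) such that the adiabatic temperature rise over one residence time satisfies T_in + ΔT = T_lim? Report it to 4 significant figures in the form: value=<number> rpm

value=30.60 rpm

Convert throughput: Q = 162.5 kg/h = 162.5/3600 = 0.0451389 kg/s
t_res = M / Q_s = 7.94 ÷ 0.0451389 = 175.902 s
Geometry in SI: D = 91.8 mm → 0.0918 m, h = 5.37 mm → 0.00537 m
Allowable rise: ΔT_a = T_lim − T_in = 283.4 − 167.9 = 115.5 K
γ̇_max² = ΔT_a·ρ·cp / (η·t_res) = [115.5 × 1241 × 2032] / [2207 × 175.902] = 750.249 s⁻²
Take the square root: γ̇_max = √(750.249) = 27.3907 s⁻¹
Solve γ̇ = πDN/h for N: N_max = γ̇_max·h/(π·D) = 27.3907 × 0.00537 / (π × 0.0918) = 0.510017 rev/s = 30.601 rpm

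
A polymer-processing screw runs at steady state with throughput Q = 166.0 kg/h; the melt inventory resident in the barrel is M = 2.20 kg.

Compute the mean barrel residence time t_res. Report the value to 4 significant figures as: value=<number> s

Throughput in SI: Q_s = 166.0 kg/h ÷ 3600 s/h = 0.0461111 kg/s
t_res = M / Q_s = 2.20 ÷ 0.0461111 = 47.7108 s

value=47.71 s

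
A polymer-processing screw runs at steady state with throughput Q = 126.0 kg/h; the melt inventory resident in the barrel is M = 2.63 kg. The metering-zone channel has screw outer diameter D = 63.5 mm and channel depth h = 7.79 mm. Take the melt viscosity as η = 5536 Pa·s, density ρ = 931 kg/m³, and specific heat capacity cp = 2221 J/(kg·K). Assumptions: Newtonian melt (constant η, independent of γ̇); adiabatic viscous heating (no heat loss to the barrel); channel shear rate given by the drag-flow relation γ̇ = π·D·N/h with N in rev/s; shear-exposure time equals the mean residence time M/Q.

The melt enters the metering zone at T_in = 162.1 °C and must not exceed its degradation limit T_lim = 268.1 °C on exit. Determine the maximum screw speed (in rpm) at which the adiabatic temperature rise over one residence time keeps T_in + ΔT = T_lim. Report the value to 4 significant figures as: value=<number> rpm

Q_s = Q / 3600 = 126.0 / 3600 = 0.035 kg/s
t_res = M / Q_s = 2.63 ÷ 0.035 = 75.1429 s
Convert to metres: D = 0.0635 m, h = 0.00779 m
ΔT_a = T_lim − T_in = 268.1 °C − 162.1 °C = 106 K
γ̇_max² = ΔT_a·ρ·cp / (η·t_res) = [106 × 931 × 2221] / [5536 × 75.1429] = 526.89 s⁻²
Take the square root: γ̇_max = √(526.89) = 22.9541 s⁻¹
N_max = γ̇_max h / (πD) = 22.9541·0.00779/(π·0.0635) = 0.896343 rev/s → ×60 = 53.7806 rpm

value=53.78 rpm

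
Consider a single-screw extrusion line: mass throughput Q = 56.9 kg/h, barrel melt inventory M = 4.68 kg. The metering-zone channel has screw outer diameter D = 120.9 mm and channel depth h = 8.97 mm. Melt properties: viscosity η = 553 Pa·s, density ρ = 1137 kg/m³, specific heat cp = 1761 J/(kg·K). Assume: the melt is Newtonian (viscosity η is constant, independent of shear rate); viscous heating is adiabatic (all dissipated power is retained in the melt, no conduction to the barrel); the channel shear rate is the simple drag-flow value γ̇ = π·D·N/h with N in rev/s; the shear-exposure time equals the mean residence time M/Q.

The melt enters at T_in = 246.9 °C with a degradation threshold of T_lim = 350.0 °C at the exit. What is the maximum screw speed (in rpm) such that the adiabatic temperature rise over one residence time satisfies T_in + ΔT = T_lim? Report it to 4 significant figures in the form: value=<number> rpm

value=50.31 rpm

Throughput in SI: Q_s = 56.9 kg/h ÷ 3600 s/h = 0.0158056 kg/s
t_res = M / Q_s = 4.68 / 0.0158056 = 296.098 s
Geometry in SI: D = 120.9 mm → 0.1209 m, h = 8.97 mm → 0.00897 m
ΔT_a = T_lim − T_in = 350.0 − 246.9 = 103.1 K
Invert ΔT = ηγ̇²t_res/(ρcp) for γ̇: γ̇_max² = ΔT_a ρ cp / (η t_res) = 103.1·1137·1761 / (553·296.098) = 1260.72 s⁻²
Take the square root: γ̇_max = √(1260.72) = 35.5066 s⁻¹
N_max = γ̇_max h / (πD) = 35.5066·0.00897/(π·0.1209) = 0.838542 rev/s → ×60 = 50.3125 rpm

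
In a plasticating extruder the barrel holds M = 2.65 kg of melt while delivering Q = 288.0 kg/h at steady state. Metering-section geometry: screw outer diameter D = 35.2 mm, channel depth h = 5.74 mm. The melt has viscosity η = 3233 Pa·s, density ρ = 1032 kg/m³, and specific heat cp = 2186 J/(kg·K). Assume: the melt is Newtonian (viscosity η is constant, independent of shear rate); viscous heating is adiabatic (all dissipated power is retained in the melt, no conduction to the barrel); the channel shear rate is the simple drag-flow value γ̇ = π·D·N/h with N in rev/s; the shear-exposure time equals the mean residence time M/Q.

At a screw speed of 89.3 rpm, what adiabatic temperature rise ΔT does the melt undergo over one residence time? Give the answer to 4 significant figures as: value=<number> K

Throughput in SI: Q_s = 288.0 kg/h ÷ 3600 s/h = 0.08 kg/s
Mean residence time: t_res = M/Q_s = 2.65 kg / 0.08 kg/s = 33.125 s
Convert to SI: D = 0.0352 m, h = 0.00574 m, N = 89.3/60 = 1.48833 rev/s
Shear rate: γ̇ = πDN/h = π·0.0352·1.48833/0.00574 = 28.6735 s⁻¹
Adiabatic rise: ΔT = η γ̇² t_res / (ρ cp) = 3233·(28.6735)²·33.125 / (1032·2186) = 39.0295 K

value=39.03 K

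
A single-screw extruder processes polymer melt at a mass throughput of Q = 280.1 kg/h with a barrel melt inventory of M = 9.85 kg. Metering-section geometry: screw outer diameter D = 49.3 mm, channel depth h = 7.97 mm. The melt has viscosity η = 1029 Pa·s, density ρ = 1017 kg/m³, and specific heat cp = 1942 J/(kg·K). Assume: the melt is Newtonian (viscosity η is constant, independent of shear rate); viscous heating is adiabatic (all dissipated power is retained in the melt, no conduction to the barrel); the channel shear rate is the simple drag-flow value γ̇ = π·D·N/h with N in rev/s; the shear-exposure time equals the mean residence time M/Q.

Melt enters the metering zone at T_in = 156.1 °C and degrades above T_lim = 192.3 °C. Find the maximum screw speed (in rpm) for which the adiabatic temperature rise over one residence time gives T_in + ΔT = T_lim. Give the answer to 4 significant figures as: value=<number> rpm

Q_s = Q / 3600 = 280.1 / 3600 = 0.0778056 kg/s
Mean residence time: t_res = M/Q_s = 9.85 kg / 0.0778056 kg/s = 126.598 s
Geometry in SI: D = 49.3 mm → 0.0493 m, h = 7.97 mm → 0.00797 m
ΔT_a = T_lim − T_in = 192.3 °C − 156.1 °C = 36.2 K
Invert ΔT = ηγ̇²t_res/(ρcp) for γ̇: γ̇_max² = ΔT_a ρ cp / (η t_res) = 36.2·1017·1942 / (1029·126.598) = 548.83 s⁻²
Take the square root: γ̇_max = √(548.83) = 23.4271 s⁻¹
N_max = γ̇_max h / (πD) = 23.4271·0.00797/(π·0.0493) = 1.20554 rev/s → ×60 = 72.3322 rpm

value=72.33 rpm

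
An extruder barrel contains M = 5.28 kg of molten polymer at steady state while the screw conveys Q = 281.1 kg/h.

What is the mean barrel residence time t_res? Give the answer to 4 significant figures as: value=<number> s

value=67.62 s

Q_s = Q / 3600 = 281.1 / 3600 = 0.0780833 kg/s
Mean residence time: t_res = M/Q_s = 5.28 kg / 0.0780833 kg/s = 67.6201 s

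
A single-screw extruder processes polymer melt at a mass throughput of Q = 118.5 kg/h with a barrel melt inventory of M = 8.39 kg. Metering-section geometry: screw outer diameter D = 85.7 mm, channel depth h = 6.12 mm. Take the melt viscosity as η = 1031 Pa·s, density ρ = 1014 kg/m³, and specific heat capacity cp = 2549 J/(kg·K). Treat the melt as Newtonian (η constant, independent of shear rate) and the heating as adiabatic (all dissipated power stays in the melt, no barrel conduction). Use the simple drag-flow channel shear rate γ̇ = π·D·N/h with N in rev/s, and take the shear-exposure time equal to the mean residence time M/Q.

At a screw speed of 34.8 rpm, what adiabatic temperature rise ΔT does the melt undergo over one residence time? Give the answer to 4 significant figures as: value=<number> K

value=66.19 K

Convert throughput: Q = 118.5 kg/h = 118.5/3600 = 0.0329167 kg/s
t_res = M / Q_s = 8.39 / 0.0329167 = 254.886 s
Geometry in metres: D = 85.7 mm → 0.0857 m, h = 6.12 mm → 0.00612 m; screw speed N = 34.8 rpm = 0.58 rev/s
γ̇ = π D N / h = (π)(0.0857)(0.58) / 0.00612 = 25.5157 s⁻¹
ΔT = η·γ̇²·t_res/(ρ·cp) = [1031 × 25.5157² × 254.886] / [1014 × 2549] = 66.1929 K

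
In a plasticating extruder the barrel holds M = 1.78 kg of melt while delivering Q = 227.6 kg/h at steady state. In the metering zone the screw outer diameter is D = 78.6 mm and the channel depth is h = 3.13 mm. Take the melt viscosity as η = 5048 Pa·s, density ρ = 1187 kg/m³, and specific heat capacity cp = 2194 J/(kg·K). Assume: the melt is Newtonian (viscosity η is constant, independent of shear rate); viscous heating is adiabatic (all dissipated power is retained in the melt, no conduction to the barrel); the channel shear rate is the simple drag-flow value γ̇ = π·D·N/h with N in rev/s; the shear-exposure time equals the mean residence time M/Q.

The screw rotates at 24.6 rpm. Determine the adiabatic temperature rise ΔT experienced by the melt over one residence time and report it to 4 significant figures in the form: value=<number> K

value=57.10 K

Q_s = Q / 3600 = 227.6 / 3600 = 0.0632222 kg/s
t_res = M / Q_s = 1.78 ÷ 0.0632222 = 28.1547 s
Geometry in metres: D = 78.6 mm → 0.0786 m, h = 3.13 mm → 0.00313 m; screw speed N = 24.6 rpm = 0.41 rev/s
γ̇ = π D N / h = (π)(0.0786)(0.41) / 0.00313 = 32.3454 s⁻¹
ΔT = η·γ̇²·t_res/(ρ·cp) = [5048 × 32.3454² × 28.1547] / [1187 × 2194] = 57.0961 K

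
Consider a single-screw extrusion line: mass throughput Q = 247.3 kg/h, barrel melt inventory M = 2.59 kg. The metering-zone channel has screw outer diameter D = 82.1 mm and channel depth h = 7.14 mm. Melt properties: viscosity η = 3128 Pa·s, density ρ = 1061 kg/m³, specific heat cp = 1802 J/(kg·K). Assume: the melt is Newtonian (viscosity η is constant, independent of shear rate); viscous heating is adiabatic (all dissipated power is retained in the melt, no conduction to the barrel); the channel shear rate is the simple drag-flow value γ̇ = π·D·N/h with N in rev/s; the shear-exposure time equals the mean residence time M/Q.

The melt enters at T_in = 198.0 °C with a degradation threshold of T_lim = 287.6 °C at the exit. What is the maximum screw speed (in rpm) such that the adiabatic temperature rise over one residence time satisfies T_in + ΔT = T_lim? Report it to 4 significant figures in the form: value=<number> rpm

value=63.30 rpm

Q_s = Q / 3600 = 247.3 / 3600 = 0.0686944 kg/s
Mean residence time: t_res = M/Q_s = 2.59 kg / 0.0686944 kg/s = 37.7032 s
Geometry in SI: D = 82.1 mm → 0.0821 m, h = 7.14 mm → 0.00714 m
ΔT_a = T_lim − T_in = 287.6 − 198.0 = 89.6 K
Invert ΔT = ηγ̇²t_res/(ρcp) for γ̇: γ̇_max² = ΔT_a ρ cp / (η t_res) = 89.6·1061·1802 / (3128·37.7032) = 1452.56 s⁻²
γ̇_max = sqrt(1452.56) = 38.1124 s⁻¹
N_max = γ̇_max·h / (π·D) = 38.1124 · 0.00714 / (π · 0.0821) = 1.05505 rev/s = 63.3028 rpm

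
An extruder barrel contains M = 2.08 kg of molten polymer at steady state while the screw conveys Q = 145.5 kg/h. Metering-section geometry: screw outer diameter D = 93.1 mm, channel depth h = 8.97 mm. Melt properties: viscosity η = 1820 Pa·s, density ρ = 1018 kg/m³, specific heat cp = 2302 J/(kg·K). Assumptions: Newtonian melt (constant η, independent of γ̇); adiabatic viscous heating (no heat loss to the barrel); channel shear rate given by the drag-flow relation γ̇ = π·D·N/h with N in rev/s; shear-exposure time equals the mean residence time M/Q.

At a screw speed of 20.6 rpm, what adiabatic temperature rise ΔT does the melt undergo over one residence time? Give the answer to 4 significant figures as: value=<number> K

value=5.009 K

Throughput in SI: Q_s = 145.5 kg/h ÷ 3600 s/h = 0.0404167 kg/s
t_res = M / Q_s = 2.08 / 0.0404167 = 51.4639 s
Geometry in metres: D = 93.1 mm → 0.0931 m, h = 8.97 mm → 0.00897 m; screw speed N = 20.6 rpm = 0.343333 rev/s
γ̇ = π D N / h = (π)(0.0931)(0.343333) / 0.00897 = 11.195 s⁻¹
Adiabatic rise: ΔT = η γ̇² t_res / (ρ cp) = 1820·(11.195)²·51.4639 / (1018·2302) = 5.00919 K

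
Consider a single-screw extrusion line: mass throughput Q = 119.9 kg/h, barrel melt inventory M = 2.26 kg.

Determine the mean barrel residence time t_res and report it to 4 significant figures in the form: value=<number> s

Throughput in SI: Q_s = 119.9 kg/h ÷ 3600 s/h = 0.0333056 kg/s
t_res = M / Q_s = 2.26 / 0.0333056 = 67.8565 s

value=67.86 s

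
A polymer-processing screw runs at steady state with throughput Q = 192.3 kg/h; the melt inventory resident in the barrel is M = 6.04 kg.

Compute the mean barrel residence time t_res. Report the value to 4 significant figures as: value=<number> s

Q_s = Q / 3600 = 192.3 / 3600 = 0.0534167 kg/s
t_res = M / Q_s = 6.04 ÷ 0.0534167 = 113.073 s

value=113.1 s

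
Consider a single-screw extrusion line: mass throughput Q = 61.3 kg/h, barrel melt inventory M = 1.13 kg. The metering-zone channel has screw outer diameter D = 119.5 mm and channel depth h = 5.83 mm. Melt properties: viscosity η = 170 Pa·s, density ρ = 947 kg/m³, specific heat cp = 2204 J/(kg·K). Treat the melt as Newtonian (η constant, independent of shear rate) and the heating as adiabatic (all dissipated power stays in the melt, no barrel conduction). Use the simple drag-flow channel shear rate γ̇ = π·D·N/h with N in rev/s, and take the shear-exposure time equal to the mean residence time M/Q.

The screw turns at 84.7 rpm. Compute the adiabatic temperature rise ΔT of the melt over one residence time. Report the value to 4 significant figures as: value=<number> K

Convert throughput: Q = 61.3 kg/h = 61.3/3600 = 0.0170278 kg/s
Mean residence time: t_res = M/Q_s = 1.13 kg / 0.0170278 kg/s = 66.3622 s
Geometry in metres: D = 119.5 mm → 0.1195 m, h = 5.83 mm → 0.00583 m; screw speed N = 84.7 rpm = 1.41167 rev/s
Shear rate: γ̇ = πDN/h = π·0.1195·1.41167/0.00583 = 90.9037 s⁻¹
ΔT = η·γ̇²·t_res/(ρ·cp) = [170 × 90.9037² × 66.3622] / [947 × 2204] = 44.6653 K

value=44.67 K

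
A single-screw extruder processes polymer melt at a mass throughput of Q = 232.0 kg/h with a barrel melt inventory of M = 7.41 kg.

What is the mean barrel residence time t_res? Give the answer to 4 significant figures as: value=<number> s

value=115.0 s

Convert throughput: Q = 232.0 kg/h = 232.0/3600 = 0.0644444 kg/s
t_res = M / Q_s = 7.41 / 0.0644444 = 114.983 s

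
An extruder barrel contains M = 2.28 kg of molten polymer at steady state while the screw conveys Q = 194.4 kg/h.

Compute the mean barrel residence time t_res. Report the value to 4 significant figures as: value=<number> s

value=42.22 s

Q_s = Q / 3600 = 194.4 / 3600 = 0.054 kg/s
t_res = M / Q_s = 2.28 / 0.054 = 42.2222 s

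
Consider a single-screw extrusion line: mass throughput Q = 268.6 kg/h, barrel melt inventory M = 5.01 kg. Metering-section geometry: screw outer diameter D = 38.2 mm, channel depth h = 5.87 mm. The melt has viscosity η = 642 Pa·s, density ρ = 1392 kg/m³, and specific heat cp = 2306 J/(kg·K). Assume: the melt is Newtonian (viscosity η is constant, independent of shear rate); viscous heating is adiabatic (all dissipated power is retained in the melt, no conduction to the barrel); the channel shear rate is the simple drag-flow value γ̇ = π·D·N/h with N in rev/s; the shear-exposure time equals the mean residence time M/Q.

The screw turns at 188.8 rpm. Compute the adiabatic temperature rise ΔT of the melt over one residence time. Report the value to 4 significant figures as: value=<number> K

value=55.58 K

Q_s = Q / 3600 = 268.6 / 3600 = 0.0746111 kg/s
t_res = M / Q_s = 5.01 ÷ 0.0746111 = 67.1482 s
Convert to SI: D = 0.0382 m, h = 0.00587 m, N = 188.8/60 = 3.14667 rev/s
Shear rate: γ̇ = πDN/h = π·0.0382·3.14667/0.00587 = 64.3318 s⁻¹
Adiabatic rise: ΔT = η γ̇² t_res / (ρ cp) = 642·(64.3318)²·67.1482 / (1392·2306) = 55.5805 K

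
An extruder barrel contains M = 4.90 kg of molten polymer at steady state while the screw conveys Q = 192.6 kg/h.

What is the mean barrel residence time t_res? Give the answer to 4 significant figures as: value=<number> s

Q_s = Q / 3600 = 192.6 / 3600 = 0.0535 kg/s
t_res = M / Q_s = 4.90 ÷ 0.0535 = 91.5888 s

value=91.59 s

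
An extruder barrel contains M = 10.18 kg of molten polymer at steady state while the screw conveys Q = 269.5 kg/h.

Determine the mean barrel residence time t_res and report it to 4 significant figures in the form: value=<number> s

value=136.0 s

Convert throughput: Q = 269.5 kg/h = 269.5/3600 = 0.0748611 kg/s
t_res = M / Q_s = 10.18 ÷ 0.0748611 = 135.985 s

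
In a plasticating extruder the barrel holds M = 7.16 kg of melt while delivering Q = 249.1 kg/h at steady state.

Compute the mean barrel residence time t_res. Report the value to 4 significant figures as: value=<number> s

Convert throughput: Q = 249.1 kg/h = 249.1/3600 = 0.0691944 kg/s
Mean residence time: t_res = M/Q_s = 7.16 kg / 0.0691944 kg/s = 103.477 s

value=103.5 s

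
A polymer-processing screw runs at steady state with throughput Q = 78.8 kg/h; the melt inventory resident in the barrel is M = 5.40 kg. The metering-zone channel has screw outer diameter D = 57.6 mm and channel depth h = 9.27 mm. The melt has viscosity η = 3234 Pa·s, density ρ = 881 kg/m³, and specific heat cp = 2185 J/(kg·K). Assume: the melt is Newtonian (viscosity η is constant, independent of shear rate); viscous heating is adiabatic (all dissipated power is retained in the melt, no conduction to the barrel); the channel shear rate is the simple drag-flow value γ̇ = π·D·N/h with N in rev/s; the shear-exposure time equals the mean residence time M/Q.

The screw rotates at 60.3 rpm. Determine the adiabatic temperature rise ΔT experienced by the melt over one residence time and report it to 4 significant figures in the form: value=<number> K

value=159.5 K

Throughput in SI: Q_s = 78.8 kg/h ÷ 3600 s/h = 0.0218889 kg/s
t_res = M / Q_s = 5.40 / 0.0218889 = 246.701 s
D = 57.6 mm = 0.0576 m;  h = 9.27 mm = 0.00927 m;  N = 60.3 rpm / 60 = 1.005 rev/s
γ̇ = π·D·N / h = π · 0.0576 · 1.005 / 0.00927 = 19.6182 s⁻¹
ΔT = η·γ̇²·t_res / (ρ·cp) = 3234 · (19.6182)² · 246.701 / (881 · 2185) = 159.514 K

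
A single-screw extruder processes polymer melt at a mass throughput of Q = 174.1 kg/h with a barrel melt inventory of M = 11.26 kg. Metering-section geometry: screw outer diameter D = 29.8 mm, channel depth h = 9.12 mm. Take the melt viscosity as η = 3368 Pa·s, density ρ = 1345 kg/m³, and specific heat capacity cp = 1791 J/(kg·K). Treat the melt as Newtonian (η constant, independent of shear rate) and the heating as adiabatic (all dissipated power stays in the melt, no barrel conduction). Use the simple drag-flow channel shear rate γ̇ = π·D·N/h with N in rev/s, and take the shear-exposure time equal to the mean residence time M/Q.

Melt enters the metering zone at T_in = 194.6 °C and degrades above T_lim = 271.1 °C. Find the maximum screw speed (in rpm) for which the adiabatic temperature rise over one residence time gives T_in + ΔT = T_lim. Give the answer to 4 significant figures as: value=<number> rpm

Throughput in SI: Q_s = 174.1 kg/h ÷ 3600 s/h = 0.0483611 kg/s
Mean residence time: t_res = M/Q_s = 11.26 kg / 0.0483611 kg/s = 232.832 s
Convert to metres: D = 0.0298 m, h = 0.00912 m
Allowable rise: ΔT_a = T_lim − T_in = 271.1 − 194.6 = 76.5 K
γ̇_max² = ΔT_a·ρ·cp / (η·t_res) = [76.5 × 1345 × 1791] / [3368 × 232.832] = 234.999 s⁻²
γ̇_max = √234.999 = 15.3297 s⁻¹
N_max = γ̇_max h / (πD) = 15.3297·0.00912/(π·0.0298) = 1.49335 rev/s → ×60 = 89.6009 rpm

value=89.60 rpm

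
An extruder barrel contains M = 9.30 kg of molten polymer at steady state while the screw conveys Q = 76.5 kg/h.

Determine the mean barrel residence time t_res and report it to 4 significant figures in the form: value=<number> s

Throughput in SI: Q_s = 76.5 kg/h ÷ 3600 s/h = 0.02125 kg/s
t_res = M / Q_s = 9.30 ÷ 0.02125 = 437.647 s

value=437.6 s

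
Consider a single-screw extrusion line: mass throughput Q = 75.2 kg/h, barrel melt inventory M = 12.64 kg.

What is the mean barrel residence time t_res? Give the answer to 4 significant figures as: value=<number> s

value=605.1 s

Convert throughput: Q = 75.2 kg/h = 75.2/3600 = 0.0208889 kg/s
Mean residence time: t_res = M/Q_s = 12.64 kg / 0.0208889 kg/s = 605.106 s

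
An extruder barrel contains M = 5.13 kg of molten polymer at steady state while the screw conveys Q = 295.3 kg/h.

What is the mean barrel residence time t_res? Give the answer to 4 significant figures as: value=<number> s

Q_s = Q / 3600 = 295.3 / 3600 = 0.0820278 kg/s
t_res = M / Q_s = 5.13 ÷ 0.0820278 = 62.5398 s

value=62.54 s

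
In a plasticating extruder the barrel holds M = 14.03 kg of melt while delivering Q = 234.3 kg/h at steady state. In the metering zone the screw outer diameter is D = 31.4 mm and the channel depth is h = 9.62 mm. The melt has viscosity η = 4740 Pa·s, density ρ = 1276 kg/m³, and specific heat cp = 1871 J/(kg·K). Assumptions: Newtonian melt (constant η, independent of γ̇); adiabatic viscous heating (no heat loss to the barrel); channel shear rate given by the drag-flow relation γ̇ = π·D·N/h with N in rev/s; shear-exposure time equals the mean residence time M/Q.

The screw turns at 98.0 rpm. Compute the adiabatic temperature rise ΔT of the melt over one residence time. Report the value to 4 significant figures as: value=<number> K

value=120.1 K

Q_s = Q / 3600 = 234.3 / 3600 = 0.0650833 kg/s
Mean residence time: t_res = M/Q_s = 14.03 kg / 0.0650833 kg/s = 215.57 s
D = 31.4 mm = 0.0314 m;  h = 9.62 mm = 0.00962 m;  N = 98.0 rpm / 60 = 1.63333 rev/s
γ̇ = π·D·N / h = π · 0.0314 · 1.63333 / 0.00962 = 16.7486 s⁻¹
Adiabatic rise: ΔT = η γ̇² t_res / (ρ cp) = 4740·(16.7486)²·215.57 / (1276·1871) = 120.061 K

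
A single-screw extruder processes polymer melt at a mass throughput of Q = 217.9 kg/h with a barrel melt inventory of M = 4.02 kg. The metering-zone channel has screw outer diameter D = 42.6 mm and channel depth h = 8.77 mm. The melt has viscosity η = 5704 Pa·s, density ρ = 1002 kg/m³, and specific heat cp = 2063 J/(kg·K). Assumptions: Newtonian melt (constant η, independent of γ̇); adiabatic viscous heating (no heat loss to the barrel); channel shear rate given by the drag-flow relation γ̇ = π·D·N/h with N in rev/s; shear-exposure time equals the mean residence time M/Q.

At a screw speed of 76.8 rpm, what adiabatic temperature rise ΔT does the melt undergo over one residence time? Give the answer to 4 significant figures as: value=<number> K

value=69.92 K

Throughput in SI: Q_s = 217.9 kg/h ÷ 3600 s/h = 0.0605278 kg/s
t_res = M / Q_s = 4.02 / 0.0605278 = 66.4158 s
D = 42.6 mm = 0.0426 m;  h = 8.77 mm = 0.00877 m;  N = 76.8 rpm / 60 = 1.28 rev/s
γ̇ = π D N / h = (π)(0.0426)(1.28) / 0.00877 = 19.533 s⁻¹
Adiabatic rise: ΔT = η γ̇² t_res / (ρ cp) = 5704·(19.533)²·66.4158 / (1002·2063) = 69.9236 K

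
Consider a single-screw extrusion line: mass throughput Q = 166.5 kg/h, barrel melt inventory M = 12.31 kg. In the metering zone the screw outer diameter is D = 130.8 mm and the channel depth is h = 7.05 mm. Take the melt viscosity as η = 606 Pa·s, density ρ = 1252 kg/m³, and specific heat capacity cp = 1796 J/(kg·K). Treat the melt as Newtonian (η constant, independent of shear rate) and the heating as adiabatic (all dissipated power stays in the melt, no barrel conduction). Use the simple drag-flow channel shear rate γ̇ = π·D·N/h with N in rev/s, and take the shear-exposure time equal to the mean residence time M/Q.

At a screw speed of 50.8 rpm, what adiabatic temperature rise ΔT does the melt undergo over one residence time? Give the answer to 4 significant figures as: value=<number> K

value=174.7 K

Throughput in SI: Q_s = 166.5 kg/h ÷ 3600 s/h = 0.04625 kg/s
t_res = M / Q_s = 12.31 ÷ 0.04625 = 266.162 s
Convert to SI: D = 0.1308 m, h = 0.00705 m, N = 50.8/60 = 0.846667 rev/s
γ̇ = π D N / h = (π)(0.1308)(0.846667) / 0.00705 = 49.3493 s⁻¹
Adiabatic rise: ΔT = η γ̇² t_res / (ρ cp) = 606·(49.3493)²·266.162 / (1252·1796) = 174.691 K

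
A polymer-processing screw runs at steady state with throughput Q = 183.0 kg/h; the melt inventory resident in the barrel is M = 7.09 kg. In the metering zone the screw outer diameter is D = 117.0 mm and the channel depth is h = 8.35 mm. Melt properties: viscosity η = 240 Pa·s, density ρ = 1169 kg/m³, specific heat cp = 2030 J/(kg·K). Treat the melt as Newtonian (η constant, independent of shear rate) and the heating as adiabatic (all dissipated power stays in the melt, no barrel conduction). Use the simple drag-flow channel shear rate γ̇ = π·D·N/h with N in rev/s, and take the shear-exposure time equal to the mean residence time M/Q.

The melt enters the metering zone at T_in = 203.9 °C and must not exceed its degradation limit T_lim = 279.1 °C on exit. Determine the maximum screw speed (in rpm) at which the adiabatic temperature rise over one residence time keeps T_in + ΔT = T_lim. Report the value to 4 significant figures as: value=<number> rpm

value=99.52 rpm

Convert throughput: Q = 183.0 kg/h = 183.0/3600 = 0.0508333 kg/s
t_res = M / Q_s = 7.09 / 0.0508333 = 139.475 s
Geometry in SI: D = 117.0 mm → 0.117 m, h = 8.35 mm → 0.00835 m
ΔT_a = T_lim − T_in = 279.1 °C − 203.9 °C = 75.2 K
γ̇_max² = ΔT_a·ρ·cp / (η·t_res) = [75.2 × 1169 × 2030] / [240 × 139.475] = 5331.13 s⁻²
γ̇_max = √5331.13 = 73.0146 s⁻¹
N_max = γ̇_max·h / (π·D) = 73.0146 · 0.00835 / (π · 0.117) = 1.65867 rev/s = 99.5203 rpm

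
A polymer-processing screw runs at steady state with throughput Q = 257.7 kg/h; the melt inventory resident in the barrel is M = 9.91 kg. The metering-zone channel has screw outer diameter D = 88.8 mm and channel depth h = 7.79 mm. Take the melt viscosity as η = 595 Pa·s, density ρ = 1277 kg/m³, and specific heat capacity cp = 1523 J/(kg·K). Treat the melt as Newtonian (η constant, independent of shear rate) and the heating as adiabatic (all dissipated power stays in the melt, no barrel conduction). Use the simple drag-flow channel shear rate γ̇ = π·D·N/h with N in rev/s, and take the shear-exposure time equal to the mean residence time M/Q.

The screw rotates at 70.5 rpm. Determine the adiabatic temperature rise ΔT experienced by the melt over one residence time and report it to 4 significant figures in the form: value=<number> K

Throughput in SI: Q_s = 257.7 kg/h ÷ 3600 s/h = 0.0715833 kg/s
t_res = M / Q_s = 9.91 ÷ 0.0715833 = 138.44 s
Convert to SI: D = 0.0888 m, h = 0.00779 m, N = 70.5/60 = 1.175 rev/s
Shear rate: γ̇ = πDN/h = π·0.0888·1.175/0.00779 = 42.0788 s⁻¹
ΔT = η·γ̇²·t_res/(ρ·cp) = [595 × 42.0788² × 138.44] / [1277 × 1523] = 74.9919 K

value=74.99 K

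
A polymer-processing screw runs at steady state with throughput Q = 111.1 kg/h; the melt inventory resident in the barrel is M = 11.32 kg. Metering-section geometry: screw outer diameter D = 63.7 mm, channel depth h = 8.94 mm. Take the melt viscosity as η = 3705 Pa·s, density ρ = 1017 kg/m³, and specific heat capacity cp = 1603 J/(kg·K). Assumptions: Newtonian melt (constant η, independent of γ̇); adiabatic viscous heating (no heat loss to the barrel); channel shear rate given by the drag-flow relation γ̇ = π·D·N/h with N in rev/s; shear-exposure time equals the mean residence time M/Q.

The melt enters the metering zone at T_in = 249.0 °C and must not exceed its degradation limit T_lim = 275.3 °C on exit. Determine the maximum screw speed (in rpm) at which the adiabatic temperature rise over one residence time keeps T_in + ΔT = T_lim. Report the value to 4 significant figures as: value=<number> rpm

value=15.06 rpm

Throughput in SI: Q_s = 111.1 kg/h ÷ 3600 s/h = 0.0308611 kg/s
Mean residence time: t_res = M/Q_s = 11.32 kg / 0.0308611 kg/s = 366.805 s
Geometry in SI: D = 63.7 mm → 0.0637 m, h = 8.94 mm → 0.00894 m
ΔT_a = T_lim − T_in = 275.3 °C − 249.0 °C = 26.3 K
Invert ΔT = ηγ̇²t_res/(ρcp) for γ̇: γ̇_max² = ΔT_a ρ cp / (η t_res) = 26.3·1017·1603 / (3705·366.805) = 31.5491 s⁻²
γ̇_max = √31.5491 = 5.61686 s⁻¹
N_max = γ̇_max·h / (π·D) = 5.61686 · 0.00894 / (π · 0.0637) = 0.250924 rev/s = 15.0554 rpm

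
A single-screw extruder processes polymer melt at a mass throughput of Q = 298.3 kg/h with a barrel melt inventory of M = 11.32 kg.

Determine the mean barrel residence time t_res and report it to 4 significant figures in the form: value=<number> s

value=136.6 s

Throughput in SI: Q_s = 298.3 kg/h ÷ 3600 s/h = 0.0828611 kg/s
Mean residence time: t_res = M/Q_s = 11.32 kg / 0.0828611 kg/s = 136.614 s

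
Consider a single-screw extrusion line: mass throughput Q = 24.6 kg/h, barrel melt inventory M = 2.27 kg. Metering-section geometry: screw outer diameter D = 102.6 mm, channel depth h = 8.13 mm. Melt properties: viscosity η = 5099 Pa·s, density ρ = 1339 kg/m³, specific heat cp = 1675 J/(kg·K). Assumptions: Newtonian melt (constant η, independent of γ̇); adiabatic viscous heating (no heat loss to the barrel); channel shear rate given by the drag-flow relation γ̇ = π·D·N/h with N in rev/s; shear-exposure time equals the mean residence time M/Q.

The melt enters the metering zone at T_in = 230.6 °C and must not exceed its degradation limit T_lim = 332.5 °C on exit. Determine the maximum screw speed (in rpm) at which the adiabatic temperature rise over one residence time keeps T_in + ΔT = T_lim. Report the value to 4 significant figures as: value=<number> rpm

value=17.58 rpm

Throughput in SI: Q_s = 24.6 kg/h ÷ 3600 s/h = 0.00683333 kg/s
t_res = M / Q_s = 2.27 / 0.00683333 = 332.195 s
Geometry in SI: D = 102.6 mm → 0.1026 m, h = 8.13 mm → 0.00813 m
Allowable rise: ΔT_a = T_lim − T_in = 332.5 − 230.6 = 101.9 K
Invert ΔT = ηγ̇²t_res/(ρcp) for γ̇: γ̇_max² = ΔT_a ρ cp / (η t_res) = 101.9·1339·1675 / (5099·332.195) = 134.925 s⁻²
Take the square root: γ̇_max = √(134.925) = 11.6157 s⁻¹
Solve γ̇ = πDN/h for N: N_max = γ̇_max·h/(π·D) = 11.6157 × 0.00813 / (π × 0.1026) = 0.292981 rev/s = 17.5788 rpm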